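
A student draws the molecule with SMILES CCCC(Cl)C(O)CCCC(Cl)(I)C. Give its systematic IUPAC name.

4,9-dichloro-9-iododecan-5-ol

The longest carbon chain that includes the –OH group has 10 carbons, so the parent hydride is decane.
The principal characteristic group is an alcohol (–OH), named with the suffix -ol.
Choose the numbering such that numbering from this end puts the hydroxyl group at C-5 rather than C-6.
With this numbering: the hydroxyl at C-5; chloro groups at C-4 and C-9; an iodo group at C-9.
Prefixes are listed alphabetically: chloro, iodo.
The name is 4,9-dichloro-9-iododecan-5-ol.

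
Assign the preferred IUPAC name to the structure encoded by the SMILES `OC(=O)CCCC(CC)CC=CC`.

5-ethylnon-7-enoic acid

The longest chain bearing the –COOH group and the multiple bond is 9 carbons long (nonane).
The principal characteristic group is a carboxylic acid (terminal –COOH), named with the suffix -oic acid.
A C=C double bond in the chain gives the infix -ene-.
The numbering direction is chosen so that the carboxylic acid carbon is C-1 by definition.
That gives the double bond between C-7 and C-8; an ethyl group at C-5.
The name is 5-ethylnon-7-enoic acid.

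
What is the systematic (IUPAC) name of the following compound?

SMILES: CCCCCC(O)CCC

The longest chain bearing the –OH group is 9 carbons long (nonane).
An alcohol (–OH) is the principal characteristic group, giving the suffix -ol.
Number the chain so that numbering from this end puts the hydroxyl group at C-4 rather than C-6.
With this numbering: the hydroxyl at C-4.
Putting it together: nonan-4-ol.

nonan-4-ol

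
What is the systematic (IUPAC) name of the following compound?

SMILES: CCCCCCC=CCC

dec-3-ene

The longest carbon chain that includes the multiple bond has 10 carbons, so the parent hydride is decane.
There is one C=C double bond, indicated by the ending -ene.
Number the chain so that numbering from this end puts the double bond at C-3 rather than C-7.
This places the double bond between C-3 and C-4.
Putting it together: dec-3-ene.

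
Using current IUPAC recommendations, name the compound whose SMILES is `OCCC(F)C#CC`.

The longest chain bearing the –OH group and the multiple bond is 6 carbons long (hexane).
An alcohol (–OH) is the principal characteristic group, giving the suffix -ol.
There is one C≡C triple bond, indicated by the ending -yne.
Number the chain so that numbering from this end puts the hydroxyl group at C-1 rather than C-6.
That gives the hydroxyl at C-1; the triple bond between C-4 and C-5; a fluoro group at C-3.
Putting it together: 3-fluorohex-4-yn-1-ol.

3-fluorohex-4-yn-1-ol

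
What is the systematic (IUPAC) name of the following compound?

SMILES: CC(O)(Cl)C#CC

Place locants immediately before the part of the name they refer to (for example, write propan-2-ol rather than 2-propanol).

2-chloropent-3-yn-2-ol

The longest carbon chain that includes the –OH group and the multiple bond has 5 carbons, so the parent hydride is pentane.
An alcohol (–OH) is the principal characteristic group, giving the suffix -ol.
The chain contains a C≡C triple bond, so the unsaturation ending is -yne.
The numbering direction is chosen so that numbering from this end puts the hydroxyl group at C-2 rather than C-4.
With this numbering: the hydroxyl at C-2; the triple bond between C-3 and C-4; a chloro group at C-2.
The name is 2-chloropent-3-yn-2-ol.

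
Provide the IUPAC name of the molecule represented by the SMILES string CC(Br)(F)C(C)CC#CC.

The longest chain bearing the multiple bond is 7 carbons long (heptane).
The chain contains a C≡C triple bond, so the unsaturation ending is -yne.
Number the chain so that numbering from this end puts the triple bond at C-2 rather than C-5.
That gives the triple bond between C-2 and C-3; a bromo group at C-6; a fluoro group at C-6; a methyl group at C-5.
The substituents are ordered alphabetically, ignoring any di-/tri- multipliers.
Putting it together: 6-bromo-6-fluoro-5-methylhept-2-yne.

6-bromo-6-fluoro-5-methylhept-2-yne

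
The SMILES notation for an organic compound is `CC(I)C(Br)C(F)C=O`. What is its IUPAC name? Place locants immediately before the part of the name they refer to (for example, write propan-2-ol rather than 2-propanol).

The longest carbon chain that includes the –CHO group has 5 carbons, so the parent hydride is pentane.
The highest-priority functional group is an aldehyde (terminal –CHO), so the name ends in -al.
The numbering direction is chosen so that the aldehyde carbon is C-1 by definition.
This places a bromo group at C-3; a fluoro group at C-2; an iodo group at C-4.
The substituents are ordered alphabetically, ignoring any di-/tri- multipliers.
The name is 3-bromo-2-fluoro-4-iodopentanal.

3-bromo-2-fluoro-4-iodopentanal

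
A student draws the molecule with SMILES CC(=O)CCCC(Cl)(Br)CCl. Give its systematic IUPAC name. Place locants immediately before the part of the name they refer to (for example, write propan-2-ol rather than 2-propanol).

The longest carbon chain that includes the carbonyl has 7 carbons, so the parent hydride is heptane.
A ketone (C=O on an internal carbon) is the principal characteristic group, giving the suffix -one.
The numbering direction is chosen so that numbering from this end puts the carbonyl group at C-2 rather than C-6.
This places the carbonyl at C-2; a bromo group at C-6; chloro groups at C-6 and C-7.
The substituents are ordered alphabetically, ignoring any di-/tri- multipliers.
The name is 6-bromo-6,7-dichloroheptan-2-one.

6-bromo-6,7-dichloroheptan-2-one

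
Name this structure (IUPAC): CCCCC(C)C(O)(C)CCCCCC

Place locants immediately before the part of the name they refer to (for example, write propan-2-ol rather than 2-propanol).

5,6-dimethyldodecan-6-ol

The longest chain bearing the –OH group is 12 carbons long (dodecane).
The highest-priority functional group is an alcohol (–OH), so the name ends in -ol.
Choose the numbering such that numbering from this end puts the hydroxyl group at C-6 rather than C-7.
That gives the hydroxyl at C-6; methyl groups at C-5 and C-6.
Assembling the pieces gives 5,6-dimethyldodecan-6-ol.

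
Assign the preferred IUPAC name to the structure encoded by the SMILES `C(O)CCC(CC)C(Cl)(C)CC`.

5-chloro-4-ethyl-5-methylheptan-1-ol

The longest chain bearing the –OH group is 7 carbons long (heptane).
The principal characteristic group is an alcohol (–OH), named with the suffix -ol.
Choose the numbering such that numbering from this end puts the hydroxyl group at C-1 rather than C-7.
With this numbering: the hydroxyl at C-1; a chloro group at C-5; an ethyl group at C-4; a methyl group at C-5.
Substituent prefixes are cited in alphabetical order (multiplying prefixes like di-/tri- are ignored for ordering).
Assembling the pieces gives 5-chloro-4-ethyl-5-methylheptan-1-ol.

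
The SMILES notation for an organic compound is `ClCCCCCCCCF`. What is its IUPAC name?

The longest continuous carbon chain has 8 atoms, so the parent hydride is octane.
Choose the numbering such that the locant sets are identical either way, so the alphabetically earlier chloro substituent takes the lower locant (1 rather than 8).
This places a chloro group at C-1; a fluoro group at C-8.
Substituent prefixes are cited in alphabetical order (multiplying prefixes like di-/tri- are ignored for ordering).
The name is 1-chloro-8-fluorooctane.

1-chloro-8-fluorooctane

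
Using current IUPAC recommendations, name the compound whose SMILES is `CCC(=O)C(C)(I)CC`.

4-iodo-4-methylhexan-3-one

The longest carbon chain that includes the carbonyl has 6 carbons, so the parent hydride is hexane.
The highest-priority functional group is a ketone (C=O on an internal carbon), so the name ends in -one.
The numbering direction is chosen so that numbering from this end puts the carbonyl group at C-3 rather than C-4.
This places the carbonyl at C-3; an iodo group at C-4; a methyl group at C-4.
The substituents are ordered alphabetically, ignoring any di-/tri- multipliers.
Assembling the pieces gives 4-iodo-4-methylhexan-3-one.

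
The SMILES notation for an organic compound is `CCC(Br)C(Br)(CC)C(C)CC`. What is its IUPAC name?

3,4-dibromo-4-ethyl-5-methylheptane

The longest carbon chain is 7 atoms: the parent is heptane.
The numbering direction is chosen so that the locant sets are identical either way, so the alphabetically earlier bromo substituent takes the lower locants ({3,4} rather than {4,5}, first differing at 3 vs 4).
This places bromo groups at C-3 and C-4; an ethyl group at C-4; a methyl group at C-5.
The substituents are ordered alphabetically, ignoring any di-/tri- multipliers.
The name is 3,4-dibromo-4-ethyl-5-methylheptane.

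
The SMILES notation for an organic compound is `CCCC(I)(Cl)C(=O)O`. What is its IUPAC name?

The longest chain bearing the –COOH group is 5 carbons long (pentane).
The highest-priority functional group is a carboxylic acid (terminal –COOH), so the name ends in -oic acid.
Number the chain so that the carboxylic acid carbon is C-1 by definition.
This places a chloro group at C-2; an iodo group at C-2.
Prefixes are listed alphabetically: chloro, iodo.
Assembling the pieces gives 2-chloro-2-iodopentanoic acid.

2-chloro-2-iodopentanoic acid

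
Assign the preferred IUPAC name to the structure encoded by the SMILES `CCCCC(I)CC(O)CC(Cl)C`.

The longest chain bearing the –OH group is 10 carbons long (decane).
The highest-priority functional group is an alcohol (–OH), so the name ends in -ol.
Number the chain so that numbering from this end puts the hydroxyl group at C-4 rather than C-7.
This places the hydroxyl at C-4; a chloro group at C-2; an iodo group at C-6.
Substituent prefixes are cited in alphabetical order (multiplying prefixes like di-/tri- are ignored for ordering).
Putting it together: 2-chloro-6-iododecan-4-ol.

2-chloro-6-iododecan-4-ol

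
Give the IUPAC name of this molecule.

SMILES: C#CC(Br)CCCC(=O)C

The longest chain bearing the carbonyl and the multiple bond is 8 carbons long (octane).
The principal characteristic group is a ketone (C=O on an internal carbon), named with the suffix -one.
The chain contains a C≡C triple bond, so the unsaturation ending is -yne.
The numbering direction is chosen so that numbering from this end puts the carbonyl group at C-2 rather than C-7.
With this numbering: the carbonyl at C-2; the triple bond between C-7 and C-8; a bromo group at C-6.
Assembling the pieces gives 6-bromooct-7-yn-2-one.

6-bromooct-7-yn-2-one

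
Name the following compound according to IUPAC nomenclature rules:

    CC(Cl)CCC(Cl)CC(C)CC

The longest carbon chain is 9 atoms: the parent is nonane.
The numbering direction is chosen so that the substituent locant set {2,5,7} is lower than {3,5,8} at the first point of difference.
With this numbering: chloro groups at C-2 and C-5; a methyl group at C-7.
Substituent prefixes are cited in alphabetical order (multiplying prefixes like di-/tri- are ignored for ordering).
The name is 2,5-dichloro-7-methylnonane.

2,5-dichloro-7-methylnonane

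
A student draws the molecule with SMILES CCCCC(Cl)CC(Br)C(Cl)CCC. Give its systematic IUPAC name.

The longest carbon chain is 11 atoms: the parent is undecane.
Choose the numbering such that the substituent locant set {4,5,7} is lower than {5,7,8} at the first point of difference.
That gives a bromo group at C-5; chloro groups at C-4 and C-7.
Substituent prefixes are cited in alphabetical order (multiplying prefixes like di-/tri- are ignored for ordering).
Assembling the pieces gives 5-bromo-4,7-dichloroundecane.

5-bromo-4,7-dichloroundecane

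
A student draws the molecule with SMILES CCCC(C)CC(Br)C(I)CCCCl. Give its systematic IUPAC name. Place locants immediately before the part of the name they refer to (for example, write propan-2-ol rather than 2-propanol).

5-bromo-1-chloro-4-iodo-7-methyldecane

The parent chain contains 10 carbons (decane).
Choose the numbering such that the substituent locant set {1,4,5,7} is lower than {4,6,7,10} at the first point of difference.
This places a bromo group at C-5; a chloro group at C-1; an iodo group at C-4; a methyl group at C-7.
Prefixes are listed alphabetically: bromo, chloro, iodo, methyl.
The name is 5-bromo-1-chloro-4-iodo-7-methyldecane.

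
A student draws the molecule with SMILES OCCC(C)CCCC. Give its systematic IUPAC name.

The longest chain bearing the –OH group is 7 carbons long (heptane).
The principal characteristic group is an alcohol (–OH), named with the suffix -ol.
Number the chain so that numbering from this end puts the hydroxyl group at C-1 rather than C-7.
With this numbering: the hydroxyl at C-1; a methyl group at C-3.
Assembling the pieces gives 3-methylheptan-1-ol.

3-methylheptan-1-ol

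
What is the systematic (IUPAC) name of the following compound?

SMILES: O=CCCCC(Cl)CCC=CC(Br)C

10-bromo-5-chloroundec-8-enal

Counting along the main chain through the –CHO group and the multiple bond gives 11 carbons: the parent is undecane.
The principal characteristic group is an aldehyde (terminal –CHO), named with the suffix -al.
The chain contains a C=C double bond, so the unsaturation ending is -ene.
Number the chain so that the aldehyde carbon is C-1 by definition.
This places the double bond between C-8 and C-9; a bromo group at C-10; a chloro group at C-5.
Substituent prefixes are cited in alphabetical order (multiplying prefixes like di-/tri- are ignored for ordering).
Assembling the pieces gives 10-bromo-5-chloroundec-8-enal.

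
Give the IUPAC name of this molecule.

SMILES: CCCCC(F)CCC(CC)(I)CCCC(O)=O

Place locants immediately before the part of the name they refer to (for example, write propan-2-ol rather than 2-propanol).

5-ethyl-8-fluoro-5-iodododecanoic acid

Counting along the main chain through the –COOH group gives 12 carbons: the parent is dodecane.
A carboxylic acid (terminal –COOH) is the principal characteristic group, giving the suffix -oic acid.
Choose the numbering such that the carboxylic acid carbon is C-1 by definition.
With this numbering: an ethyl group at C-5; a fluoro group at C-8; an iodo group at C-5.
The substituents are ordered alphabetically, ignoring any di-/tri- multipliers.
Putting it together: 5-ethyl-8-fluoro-5-iodododecanoic acid.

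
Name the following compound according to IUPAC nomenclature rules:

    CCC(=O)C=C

The longest carbon chain that includes the carbonyl and the multiple bond has 5 carbons, so the parent hydride is pentane.
The highest-priority functional group is a ketone (C=O on an internal carbon), so the name ends in -one.
There is one C=C double bond, indicated by the ending -ene.
The numbering direction is chosen so that numbering from this end puts the double bond at C-1 rather than C-4.
That gives the carbonyl at C-3; the double bond between C-1 and C-2.
Putting it together: pent-1-en-3-one.

pent-1-en-3-one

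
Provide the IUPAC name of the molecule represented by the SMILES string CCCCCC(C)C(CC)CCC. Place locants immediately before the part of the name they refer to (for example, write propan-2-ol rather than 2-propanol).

The longest carbon chain is 10 atoms: the parent is decane.
Number the chain so that the substituent locant set {4,5} is lower than {6,7} at the first point of difference.
With this numbering: an ethyl group at C-4; a methyl group at C-5.
Prefixes are listed alphabetically: ethyl, methyl.
Assembling the pieces gives 4-ethyl-5-methyldecane.

4-ethyl-5-methyldecane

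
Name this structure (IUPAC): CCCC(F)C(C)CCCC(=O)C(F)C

2,8-difluoro-7-methylundecan-3-one

The longest carbon chain that includes the carbonyl has 11 carbons, so the parent hydride is undecane.
A ketone (C=O on an internal carbon) is the principal characteristic group, giving the suffix -one.
Choose the numbering such that numbering from this end puts the carbonyl group at C-3 rather than C-9.
With this numbering: the carbonyl at C-3; fluoro groups at C-2 and C-8; a methyl group at C-7.
Substituent prefixes are cited in alphabetical order (multiplying prefixes like di-/tri- are ignored for ordering).
Putting it together: 2,8-difluoro-7-methylundecan-3-one.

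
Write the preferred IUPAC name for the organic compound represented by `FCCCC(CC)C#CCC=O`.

5-ethyl-8-fluorooct-3-ynal

The longest carbon chain that includes the –CHO group and the multiple bond has 8 carbons, so the parent hydride is octane.
An aldehyde (terminal –CHO) is the principal characteristic group, giving the suffix -al.
The chain contains a C≡C triple bond, so the unsaturation ending is -yne.
Number the chain so that the aldehyde carbon is C-1 by definition.
With this numbering: the triple bond between C-3 and C-4; an ethyl group at C-5; a fluoro group at C-8.
Substituent prefixes are cited in alphabetical order (multiplying prefixes like di-/tri- are ignored for ordering).
Assembling the pieces gives 5-ethyl-8-fluorooct-3-ynal.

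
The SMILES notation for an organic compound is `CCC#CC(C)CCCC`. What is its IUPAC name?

5-methylnon-3-yne

The longest chain bearing the multiple bond is 9 carbons long (nonane).
There is one C≡C triple bond, indicated by the ending -yne.
The numbering direction is chosen so that numbering from this end puts the triple bond at C-3 rather than C-6.
With this numbering: the triple bond between C-3 and C-4; a methyl group at C-5.
The name is 5-methylnon-3-yne.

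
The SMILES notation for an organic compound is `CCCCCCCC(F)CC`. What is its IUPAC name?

The parent chain contains 10 carbons (decane).
Number the chain so that the substituent locant set {3} is lower than {8} at the first point of difference.
That gives a fluoro group at C-3.
Assembling the pieces gives 3-fluorodecane.

3-fluorodecane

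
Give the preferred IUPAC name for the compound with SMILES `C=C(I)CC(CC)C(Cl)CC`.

The longest chain bearing the multiple bond is 7 carbons long (heptane).
There is one C=C double bond, indicated by the ending -ene.
The numbering direction is chosen so that numbering from this end puts the double bond at C-1 rather than C-6.
That gives the double bond between C-1 and C-2; a chloro group at C-5; an ethyl group at C-4; an iodo group at C-2.
The substituents are ordered alphabetically, ignoring any di-/tri- multipliers.
Assembling the pieces gives 5-chloro-4-ethyl-2-iodohept-1-ene.

5-chloro-4-ethyl-2-iodohept-1-ene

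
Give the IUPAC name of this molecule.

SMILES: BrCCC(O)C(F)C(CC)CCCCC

1-bromo-5-ethyl-4-fluorodecan-3-ol

The longest chain bearing the –OH group is 10 carbons long (decane).
An alcohol (–OH) is the principal characteristic group, giving the suffix -ol.
The numbering direction is chosen so that numbering from this end puts the hydroxyl group at C-3 rather than C-8.
This places the hydroxyl at C-3; a bromo group at C-1; an ethyl group at C-5; a fluoro group at C-4.
The substituents are ordered alphabetically, ignoring any di-/tri- multipliers.
Putting it together: 1-bromo-5-ethyl-4-fluorodecan-3-ol.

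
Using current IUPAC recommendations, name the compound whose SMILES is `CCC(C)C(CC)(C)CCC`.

The longest carbon chain is 7 atoms: the parent is heptane.
Choose the numbering such that the substituent locant set {3,4,4} is lower than {4,4,5} at the first point of difference.
With this numbering: an ethyl group at C-4; methyl groups at C-3 and C-4.
Substituent prefixes are cited in alphabetical order (multiplying prefixes like di-/tri- are ignored for ordering).
The name is 4-ethyl-3,4-dimethylheptane.

4-ethyl-3,4-dimethylheptane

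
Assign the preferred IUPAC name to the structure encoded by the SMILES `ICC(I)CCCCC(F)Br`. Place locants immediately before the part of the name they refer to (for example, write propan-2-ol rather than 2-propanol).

The longest continuous carbon chain has 7 atoms, so the parent hydride is heptane.
Choose the numbering such that the substituent locant set {1,1,6,7} is lower than {1,2,7,7} at the first point of difference.
This places a bromo group at C-1; a fluoro group at C-1; iodo groups at C-6 and C-7.
The substituents are ordered alphabetically, ignoring any di-/tri- multipliers.
Putting it together: 1-bromo-1-fluoro-6,7-diiodoheptane.

1-bromo-1-fluoro-6,7-diiodoheptane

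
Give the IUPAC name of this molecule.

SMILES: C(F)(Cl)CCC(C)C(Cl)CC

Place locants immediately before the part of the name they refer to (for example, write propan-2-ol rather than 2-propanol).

1,5-dichloro-1-fluoro-4-methylheptane

The parent chain contains 7 carbons (heptane).
The numbering direction is chosen so that the substituent locant set {1,1,4,5} is lower than {3,4,7,7} at the first point of difference.
That gives chloro groups at C-1 and C-5; a fluoro group at C-1; a methyl group at C-4.
Substituent prefixes are cited in alphabetical order (multiplying prefixes like di-/tri- are ignored for ordering).
Assembling the pieces gives 1,5-dichloro-1-fluoro-4-methylheptane.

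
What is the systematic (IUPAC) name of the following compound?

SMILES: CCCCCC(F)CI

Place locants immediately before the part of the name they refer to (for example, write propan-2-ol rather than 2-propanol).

2-fluoro-1-iodoheptane

The parent chain contains 7 carbons (heptane).
The numbering direction is chosen so that the substituent locant set {1,2} is lower than {6,7} at the first point of difference.
That gives a fluoro group at C-2; an iodo group at C-1.
The substituents are ordered alphabetically, ignoring any di-/tri- multipliers.
Assembling the pieces gives 2-fluoro-1-iodoheptane.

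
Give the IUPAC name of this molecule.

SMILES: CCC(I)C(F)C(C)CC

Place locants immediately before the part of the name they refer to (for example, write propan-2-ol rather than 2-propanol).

The parent chain contains 7 carbons (heptane).
Choose the numbering such that the locant sets are identical either way, so the alphabetically earlier iodo substituent takes the lower locant (3 rather than 5).
This places a fluoro group at C-4; an iodo group at C-3; a methyl group at C-5.
Prefixes are listed alphabetically: fluoro, iodo, methyl.
Assembling the pieces gives 4-fluoro-3-iodo-5-methylheptane.

4-fluoro-3-iodo-5-methylheptane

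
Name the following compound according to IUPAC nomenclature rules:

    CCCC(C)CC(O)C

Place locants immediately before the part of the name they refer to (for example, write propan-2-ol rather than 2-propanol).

Counting along the main chain through the –OH group gives 7 carbons: the parent is heptane.
The principal characteristic group is an alcohol (–OH), named with the suffix -ol.
Choose the numbering such that numbering from this end puts the hydroxyl group at C-2 rather than C-6.
That gives the hydroxyl at C-2; a methyl group at C-4.
The name is 4-methylheptan-2-ol.

4-methylheptan-2-ol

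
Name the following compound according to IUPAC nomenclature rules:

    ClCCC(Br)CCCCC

3-bromo-1-chlorooctane

The longest continuous carbon chain has 8 atoms, so the parent hydride is octane.
The numbering direction is chosen so that the substituent locant set {1,3} is lower than {6,8} at the first point of difference.
With this numbering: a bromo group at C-3; a chloro group at C-1.
Substituent prefixes are cited in alphabetical order (multiplying prefixes like di-/tri- are ignored for ordering).
The name is 3-bromo-1-chlorooctane.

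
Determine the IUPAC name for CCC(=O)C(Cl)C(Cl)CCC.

The longest chain bearing the carbonyl is 8 carbons long (octane).
The highest-priority functional group is a ketone (C=O on an internal carbon), so the name ends in -one.
Number the chain so that numbering from this end puts the carbonyl group at C-3 rather than C-6.
That gives the carbonyl at C-3; chloro groups at C-4 and C-5.
Assembling the pieces gives 4,5-dichlorooctan-3-one.

4,5-dichlorooctan-3-one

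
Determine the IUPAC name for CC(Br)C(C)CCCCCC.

2-bromo-3-methylnonane

The parent chain contains 9 carbons (nonane).
Number the chain so that the substituent locant set {2,3} is lower than {7,8} at the first point of difference.
That gives a bromo group at C-2; a methyl group at C-3.
The substituents are ordered alphabetically, ignoring any di-/tri- multipliers.
Putting it together: 2-bromo-3-methylnonane.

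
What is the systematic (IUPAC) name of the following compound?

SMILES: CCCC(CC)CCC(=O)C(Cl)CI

2-chloro-6-ethyl-1-iodononan-3-one

Counting along the main chain through the carbonyl gives 9 carbons: the parent is nonane.
A ketone (C=O on an internal carbon) is the principal characteristic group, giving the suffix -one.
Choose the numbering such that numbering from this end puts the carbonyl group at C-3 rather than C-7.
With this numbering: the carbonyl at C-3; a chloro group at C-2; an ethyl group at C-6; an iodo group at C-1.
The substituents are ordered alphabetically, ignoring any di-/tri- multipliers.
Putting it together: 2-chloro-6-ethyl-1-iodononan-3-one.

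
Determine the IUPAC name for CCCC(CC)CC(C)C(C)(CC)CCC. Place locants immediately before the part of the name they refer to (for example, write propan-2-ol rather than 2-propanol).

4,7-diethyl-4,5-dimethyldecane

The parent chain contains 10 carbons (decane).
The numbering direction is chosen so that the substituent locant set {4,4,5,7} is lower than {4,6,7,7} at the first point of difference.
With this numbering: ethyl groups at C-4 and C-7; methyl groups at C-4 and C-5.
Substituent prefixes are cited in alphabetical order (multiplying prefixes like di-/tri- are ignored for ordering).
Assembling the pieces gives 4,7-diethyl-4,5-dimethyldecane.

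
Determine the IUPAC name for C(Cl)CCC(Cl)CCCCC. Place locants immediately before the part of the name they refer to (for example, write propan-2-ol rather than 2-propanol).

1,4-dichlorononane

The longest carbon chain is 9 atoms: the parent is nonane.
Number the chain so that the substituent locant set {1,4} is lower than {6,9} at the first point of difference.
That gives chloro groups at C-1 and C-4.
Assembling the pieces gives 1,4-dichlorononane.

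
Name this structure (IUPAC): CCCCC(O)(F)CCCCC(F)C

The longest chain bearing the –OH group is 11 carbons long (undecane).
The highest-priority functional group is an alcohol (–OH), so the name ends in -ol.
Number the chain so that numbering from this end puts the hydroxyl group at C-5 rather than C-7.
That gives the hydroxyl at C-5; fluoro groups at C-5 and C-10.
Putting it together: 5,10-difluoroundecan-5-ol.

5,10-difluoroundecan-5-ol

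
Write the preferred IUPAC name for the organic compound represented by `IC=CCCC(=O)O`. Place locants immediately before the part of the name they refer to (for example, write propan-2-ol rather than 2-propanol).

The longest chain bearing the –COOH group and the multiple bond is 5 carbons long (pentane).
The highest-priority functional group is a carboxylic acid (terminal –COOH), so the name ends in -oic acid.
A C=C double bond in the chain gives the infix -ene-.
Number the chain so that the carboxylic acid carbon is C-1 by definition.
This places the double bond between C-4 and C-5; an iodo group at C-5.
The name is 5-iodopent-4-enoic acid.

5-iodopent-4-enoic acid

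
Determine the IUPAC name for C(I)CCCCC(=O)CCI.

1,8-diiodooctan-3-one

Counting along the main chain through the carbonyl gives 8 carbons: the parent is octane.
A ketone (C=O on an internal carbon) is the principal characteristic group, giving the suffix -one.
Number the chain so that numbering from this end puts the carbonyl group at C-3 rather than C-6.
This places the carbonyl at C-3; iodo groups at C-1 and C-8.
Putting it together: 1,8-diiodooctan-3-one.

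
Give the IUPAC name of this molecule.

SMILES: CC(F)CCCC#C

The longest chain bearing the multiple bond is 7 carbons long (heptane).
The chain contains a C≡C triple bond, so the unsaturation ending is -yne.
Number the chain so that numbering from this end puts the triple bond at C-1 rather than C-6.
This places the triple bond between C-1 and C-2; a fluoro group at C-6.
Putting it together: 6-fluorohept-1-yne.

6-fluorohept-1-yne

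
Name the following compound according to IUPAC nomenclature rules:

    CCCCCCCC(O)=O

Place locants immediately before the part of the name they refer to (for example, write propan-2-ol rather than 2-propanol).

The longest carbon chain that includes the –COOH group has 8 carbons, so the parent hydride is octane.
The highest-priority functional group is a carboxylic acid (terminal –COOH), so the name ends in -oic acid.
The numbering direction is chosen so that the carboxylic acid carbon is C-1 by definition.
Putting it together: octanoic acid.

octanoic acid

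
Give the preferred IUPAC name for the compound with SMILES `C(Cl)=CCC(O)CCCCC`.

1-chloronon-1-en-4-ol

The longest carbon chain that includes the –OH group and the multiple bond has 9 carbons, so the parent hydride is nonane.
The highest-priority functional group is an alcohol (–OH), so the name ends in -ol.
A C=C double bond in the chain gives the infix -ene-.
Choose the numbering such that numbering from this end puts the hydroxyl group at C-4 rather than C-6.
With this numbering: the hydroxyl at C-4; the double bond between C-1 and C-2; a chloro group at C-1.
The name is 1-chloronon-1-en-4-ol.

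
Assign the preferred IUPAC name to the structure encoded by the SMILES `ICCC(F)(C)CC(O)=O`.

Counting along the main chain through the –COOH group gives 5 carbons: the parent is pentane.
The principal characteristic group is a carboxylic acid (terminal –COOH), named with the suffix -oic acid.
The numbering direction is chosen so that the carboxylic acid carbon is C-1 by definition.
With this numbering: a fluoro group at C-3; an iodo group at C-5; a methyl group at C-3.
Prefixes are listed alphabetically: fluoro, iodo, methyl.
Putting it together: 3-fluoro-5-iodo-3-methylpentanoic acid.

3-fluoro-5-iodo-3-methylpentanoic acid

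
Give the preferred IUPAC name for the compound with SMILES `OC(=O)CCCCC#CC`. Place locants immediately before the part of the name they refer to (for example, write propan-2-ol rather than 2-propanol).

oct-6-ynoic acid

The longest carbon chain that includes the –COOH group and the multiple bond has 8 carbons, so the parent hydride is octane.
The highest-priority functional group is a carboxylic acid (terminal –COOH), so the name ends in -oic acid.
The chain contains a C≡C triple bond, so the unsaturation ending is -yne.
The numbering direction is chosen so that the carboxylic acid carbon is C-1 by definition.
That gives the triple bond between C-6 and C-7.
The name is oct-6-ynoic acid.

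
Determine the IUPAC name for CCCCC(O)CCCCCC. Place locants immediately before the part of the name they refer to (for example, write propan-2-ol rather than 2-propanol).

The longest chain bearing the –OH group is 11 carbons long (undecane).
The highest-priority functional group is an alcohol (–OH), so the name ends in -ol.
The numbering direction is chosen so that numbering from this end puts the hydroxyl group at C-5 rather than C-7.
This places the hydroxyl at C-5.
Putting it together: undecan-5-ol.

undecan-5-ol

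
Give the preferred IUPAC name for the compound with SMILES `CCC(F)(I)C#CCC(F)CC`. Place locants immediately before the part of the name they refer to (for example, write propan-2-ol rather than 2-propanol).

3,7-difluoro-3-iodonon-4-yne

Counting along the main chain through the multiple bond gives 9 carbons: the parent is nonane.
There is one C≡C triple bond, indicated by the ending -yne.
Number the chain so that numbering from this end puts the triple bond at C-4 rather than C-5.
That gives the triple bond between C-4 and C-5; fluoro groups at C-3 and C-7; an iodo group at C-3.
Substituent prefixes are cited in alphabetical order (multiplying prefixes like di-/tri- are ignored for ordering).
Putting it together: 3,7-difluoro-3-iodonon-4-yne.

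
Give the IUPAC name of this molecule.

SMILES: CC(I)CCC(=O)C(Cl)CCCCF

6-chloro-10-fluoro-2-iododecan-5-one

The longest carbon chain that includes the carbonyl has 10 carbons, so the parent hydride is decane.
A ketone (C=O on an internal carbon) is the principal characteristic group, giving the suffix -one.
Choose the numbering such that numbering from this end puts the carbonyl group at C-5 rather than C-6.
This places the carbonyl at C-5; a chloro group at C-6; a fluoro group at C-10; an iodo group at C-2.
The substituents are ordered alphabetically, ignoring any di-/tri- multipliers.
Putting it together: 6-chloro-10-fluoro-2-iododecan-5-one.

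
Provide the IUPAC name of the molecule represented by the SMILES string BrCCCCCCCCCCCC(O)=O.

The longest chain bearing the –COOH group is 12 carbons long (dodecane).
A carboxylic acid (terminal –COOH) is the principal characteristic group, giving the suffix -oic acid.
Number the chain so that the carboxylic acid carbon is C-1 by definition.
With this numbering: a bromo group at C-12.
Assembling the pieces gives 12-bromododecanoic acid.

12-bromododecanoic acid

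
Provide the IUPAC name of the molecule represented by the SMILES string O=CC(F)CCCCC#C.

2-fluorooct-7-ynal

The longest carbon chain that includes the –CHO group and the multiple bond has 8 carbons, so the parent hydride is octane.
The highest-priority functional group is an aldehyde (terminal –CHO), so the name ends in -al.
There is one C≡C triple bond, indicated by the ending -yne.
The numbering direction is chosen so that the aldehyde carbon is C-1 by definition.
That gives the triple bond between C-7 and C-8; a fluoro group at C-2.
The name is 2-fluorooct-7-ynal.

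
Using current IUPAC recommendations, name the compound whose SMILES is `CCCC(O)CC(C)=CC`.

6-methyloct-6-en-4-ol

The longest chain bearing the –OH group and the multiple bond is 8 carbons long (octane).
The highest-priority functional group is an alcohol (–OH), so the name ends in -ol.
A C=C double bond in the chain gives the infix -ene-.
Choose the numbering such that numbering from this end puts the hydroxyl group at C-4 rather than C-5.
With this numbering: the hydroxyl at C-4; the double bond between C-6 and C-7; a methyl group at C-6.
Assembling the pieces gives 6-methyloct-6-en-4-ol.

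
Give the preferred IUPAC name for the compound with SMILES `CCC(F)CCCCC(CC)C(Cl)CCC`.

9-chloro-8-ethyl-3-fluorododecane

The parent chain contains 12 carbons (dodecane).
The numbering direction is chosen so that the substituent locant set {3,8,9} is lower than {4,5,10} at the first point of difference.
With this numbering: a chloro group at C-9; an ethyl group at C-8; a fluoro group at C-3.
Prefixes are listed alphabetically: chloro, ethyl, fluoro.
Assembling the pieces gives 9-chloro-8-ethyl-3-fluorododecane.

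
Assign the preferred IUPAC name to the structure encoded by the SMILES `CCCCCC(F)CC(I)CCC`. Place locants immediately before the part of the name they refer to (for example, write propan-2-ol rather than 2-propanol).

The longest carbon chain is 11 atoms: the parent is undecane.
Number the chain so that the substituent locant set {4,6} is lower than {6,8} at the first point of difference.
With this numbering: a fluoro group at C-6; an iodo group at C-4.
Substituent prefixes are cited in alphabetical order (multiplying prefixes like di-/tri- are ignored for ordering).
Assembling the pieces gives 6-fluoro-4-iodoundecane.

6-fluoro-4-iodoundecane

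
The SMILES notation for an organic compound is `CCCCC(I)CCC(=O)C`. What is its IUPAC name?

5-iodononan-2-one

Counting along the main chain through the carbonyl gives 9 carbons: the parent is nonane.
The principal characteristic group is a ketone (C=O on an internal carbon), named with the suffix -one.
Choose the numbering such that numbering from this end puts the carbonyl group at C-2 rather than C-8.
With this numbering: the carbonyl at C-2; an iodo group at C-5.
Assembling the pieces gives 5-iodononan-2-one.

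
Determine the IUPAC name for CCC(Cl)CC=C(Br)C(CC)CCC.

6-bromo-3-chloro-7-ethyldec-5-ene

Counting along the main chain through the multiple bond gives 10 carbons: the parent is decane.
There is one C=C double bond, indicated by the ending -ene.
Choose the numbering such that the substituent locant set {3,6,7} is lower than {4,5,8} at the first point of difference.
This places the double bond between C-5 and C-6; a bromo group at C-6; a chloro group at C-3; an ethyl group at C-7.
Substituent prefixes are cited in alphabetical order (multiplying prefixes like di-/tri- are ignored for ordering).
The name is 6-bromo-3-chloro-7-ethyldec-5-ene.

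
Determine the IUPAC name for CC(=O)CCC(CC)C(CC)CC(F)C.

5,6-diethyl-8-fluorononan-2-one

The longest carbon chain that includes the carbonyl has 9 carbons, so the parent hydride is nonane.
A ketone (C=O on an internal carbon) is the principal characteristic group, giving the suffix -one.
Number the chain so that numbering from this end puts the carbonyl group at C-2 rather than C-8.
This places the carbonyl at C-2; ethyl groups at C-5 and C-6; a fluoro group at C-8.
Prefixes are listed alphabetically: ethyl, fluoro.
Assembling the pieces gives 5,6-diethyl-8-fluorononan-2-one.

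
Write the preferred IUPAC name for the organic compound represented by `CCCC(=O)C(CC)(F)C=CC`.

The longest carbon chain that includes the carbonyl and the multiple bond has 8 carbons, so the parent hydride is octane.
The highest-priority functional group is a ketone (C=O on an internal carbon), so the name ends in -one.
The chain contains a C=C double bond, so the unsaturation ending is -ene.
The numbering direction is chosen so that numbering from this end puts the carbonyl group at C-4 rather than C-5.
That gives the carbonyl at C-4; the double bond between C-6 and C-7; an ethyl group at C-5; a fluoro group at C-5.
Prefixes are listed alphabetically: ethyl, fluoro.
The name is 5-ethyl-5-fluorooct-6-en-4-one.

5-ethyl-5-fluorooct-6-en-4-one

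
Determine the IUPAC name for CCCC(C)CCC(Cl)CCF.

3-chloro-1-fluoro-6-methylnonane

The longest carbon chain is 9 atoms: the parent is nonane.
Choose the numbering such that the substituent locant set {1,3,6} is lower than {4,7,9} at the first point of difference.
That gives a chloro group at C-3; a fluoro group at C-1; a methyl group at C-6.
The substituents are ordered alphabetically, ignoring any di-/tri- multipliers.
The name is 3-chloro-1-fluoro-6-methylnonane.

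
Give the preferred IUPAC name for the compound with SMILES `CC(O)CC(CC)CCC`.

4-ethylheptan-2-ol

The longest carbon chain that includes the –OH group has 7 carbons, so the parent hydride is heptane.
An alcohol (–OH) is the principal characteristic group, giving the suffix -ol.
Choose the numbering such that numbering from this end puts the hydroxyl group at C-2 rather than C-6.
This places the hydroxyl at C-2; an ethyl group at C-4.
Assembling the pieces gives 4-ethylheptan-2-ol.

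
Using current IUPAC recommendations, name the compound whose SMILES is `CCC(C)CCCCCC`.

3-methylnonane

The parent chain contains 9 carbons (nonane).
Number the chain so that the substituent locant set {3} is lower than {7} at the first point of difference.
This places a methyl group at C-3.
Assembling the pieces gives 3-methylnonane.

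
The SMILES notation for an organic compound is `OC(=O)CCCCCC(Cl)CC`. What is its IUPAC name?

The longest carbon chain that includes the –COOH group has 9 carbons, so the parent hydride is nonane.
A carboxylic acid (terminal –COOH) is the principal characteristic group, giving the suffix -oic acid.
Choose the numbering such that the carboxylic acid carbon is C-1 by definition.
With this numbering: a chloro group at C-7.
Assembling the pieces gives 7-chlorononanoic acid.

7-chlorononanoic acid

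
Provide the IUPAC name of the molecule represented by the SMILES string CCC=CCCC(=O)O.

hept-4-enoic acid

The longest carbon chain that includes the –COOH group and the multiple bond has 7 carbons, so the parent hydride is heptane.
A carboxylic acid (terminal –COOH) is the principal characteristic group, giving the suffix -oic acid.
A C=C double bond in the chain gives the infix -ene-.
The numbering direction is chosen so that the carboxylic acid carbon is C-1 by definition.
That gives the double bond between C-4 and C-5.
The name is hept-4-enoic acid.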